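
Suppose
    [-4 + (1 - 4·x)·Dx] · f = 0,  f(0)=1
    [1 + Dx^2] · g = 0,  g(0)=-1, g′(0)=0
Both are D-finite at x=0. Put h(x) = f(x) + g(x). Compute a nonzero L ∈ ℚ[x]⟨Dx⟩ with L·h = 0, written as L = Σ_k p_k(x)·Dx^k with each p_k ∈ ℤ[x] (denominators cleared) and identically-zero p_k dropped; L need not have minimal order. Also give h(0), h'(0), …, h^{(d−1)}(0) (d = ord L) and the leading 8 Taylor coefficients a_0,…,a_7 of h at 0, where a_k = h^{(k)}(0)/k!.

L = (388 - 32·x + 64·x^2) + (-33 + 140·x - 48·x^2 + 64·x^3)·Dx + (388 - 32·x + 64·x^2)·Dx^2 + (-33 + 140·x - 48·x^2 + 64·x^3)·Dx^3  (order 3).
h: a_k = 0, 4, 33/2, 64, 6143/24, 1024, 2949121/720, 16384, …
ICs: h(0) = 0, h′(0) = 4, h′′(0) = 33.

f: a_k = 1, 4, 16, 64, 256, 1024, 4096, 16384, …
g: a_k = -1, 0, 1/2, 0, -1/24, 0, 1/720, 0, …
L₀ := lclm(L_f,L_g); ord L₀ ≤ 1+2.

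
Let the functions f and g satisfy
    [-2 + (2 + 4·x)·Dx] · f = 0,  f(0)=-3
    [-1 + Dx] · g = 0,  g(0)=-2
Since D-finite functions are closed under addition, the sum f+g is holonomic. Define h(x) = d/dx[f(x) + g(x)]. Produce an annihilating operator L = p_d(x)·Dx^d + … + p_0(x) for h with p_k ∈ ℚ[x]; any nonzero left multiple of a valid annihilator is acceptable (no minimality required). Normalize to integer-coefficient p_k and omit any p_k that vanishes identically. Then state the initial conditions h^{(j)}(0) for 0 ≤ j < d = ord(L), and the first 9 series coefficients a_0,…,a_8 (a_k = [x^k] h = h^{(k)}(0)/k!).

L = (-2 - x) + (1 - 2·x - 2·x^2)·Dx + (1 + 3·x + 2·x^2)·Dx^2  (order 2).
h: a_k = -5, 1, -11/2, 43/6, -317/24, 2833/120, -31187/720, 405403/5040, -6081077/40320, …
ICs: h(0) = -5, h′(0) = 1.

f: a_k = -3, -3, 3/2, -3/2, 15/8, -21/8, 63/16, -99/16, 1287/128, …
g: a_k = -2, -2, -1, -1/3, -1/12, -1/60, -1/360, -1/2520, -1/20160, …
f+g: L₀ = lclm(L_f,L_g), ord ≤ 1+1.
h₀' ⇒ L via d/dx closure of L₀.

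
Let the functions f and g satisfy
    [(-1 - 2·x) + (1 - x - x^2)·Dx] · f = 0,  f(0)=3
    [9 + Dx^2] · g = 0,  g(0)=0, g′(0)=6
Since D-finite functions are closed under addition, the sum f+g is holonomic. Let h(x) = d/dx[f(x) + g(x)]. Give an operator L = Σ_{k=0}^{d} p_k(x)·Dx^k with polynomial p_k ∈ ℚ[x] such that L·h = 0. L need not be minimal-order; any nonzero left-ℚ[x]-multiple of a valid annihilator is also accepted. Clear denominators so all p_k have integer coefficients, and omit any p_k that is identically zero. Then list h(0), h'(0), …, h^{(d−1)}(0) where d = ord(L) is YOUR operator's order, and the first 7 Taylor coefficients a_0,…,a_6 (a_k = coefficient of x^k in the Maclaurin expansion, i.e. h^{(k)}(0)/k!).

L = (468 + 1026·x + 1170·x^2 + 450·x^3 + 630·x^4 + 486·x^5 + 162·x^6) + (-81 - 63·x + 252·x^2 + 45·x^3 - 90·x^4 + 153·x^5 + 189·x^6 + 54·x^7)·Dx + (52 + 114·x + 130·x^2 + 50·x^3 + 70·x^4 + 54·x^5 + 18·x^6)·Dx^2 + (-9 - 7·x + 28·x^2 + 5·x^3 - 10·x^4 + 17·x^5 + 21·x^6 + 6·x^7)·Dx^3  (order 3).
h: a_k = 9, 12, 0, 60, 561/4, 234, 17397/40, …
ICs: h(0) = 9, h′(0) = 12, h′′(0) = 0.

f: a_k = 3, 3, 6, 9, 15, 24, 39, …
g: a_k = 0, 6, 0, -9, 0, 81/20, 0, …
h₀=f+g: left-lcm gives L₀, ord ≤ 3.
Derive L from L₀ (diff closure).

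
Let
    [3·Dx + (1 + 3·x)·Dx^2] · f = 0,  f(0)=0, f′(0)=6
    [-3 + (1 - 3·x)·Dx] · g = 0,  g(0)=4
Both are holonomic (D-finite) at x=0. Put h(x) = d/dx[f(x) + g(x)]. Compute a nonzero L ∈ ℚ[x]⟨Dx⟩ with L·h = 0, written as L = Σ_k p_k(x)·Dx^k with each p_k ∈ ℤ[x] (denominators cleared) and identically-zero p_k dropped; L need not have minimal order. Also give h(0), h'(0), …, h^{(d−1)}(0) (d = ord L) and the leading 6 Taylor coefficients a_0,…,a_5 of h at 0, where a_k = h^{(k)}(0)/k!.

L = (-30 - 18·x) + (-4 - 48·x - 36·x^2)·Dx + (1 + x - 9·x^2 - 9·x^3)·Dx^2  (order 2).
h: a_k = 18, 54, 378, 1134, 5346, 16038, …
ICs: h(0) = 18, h′(0) = 54.

f: a_k = 0, 6, -9, 18, -81/2, 486/5, …
g: a_k = 4, 12, 36, 108, 324, 972, …
Sum ⇒ L₀ = lclm(L_f,L_g) in ℚ(x)⟨Dx⟩.
Differentiate: ansatz ord ≤ ord L₀ ⇒ L.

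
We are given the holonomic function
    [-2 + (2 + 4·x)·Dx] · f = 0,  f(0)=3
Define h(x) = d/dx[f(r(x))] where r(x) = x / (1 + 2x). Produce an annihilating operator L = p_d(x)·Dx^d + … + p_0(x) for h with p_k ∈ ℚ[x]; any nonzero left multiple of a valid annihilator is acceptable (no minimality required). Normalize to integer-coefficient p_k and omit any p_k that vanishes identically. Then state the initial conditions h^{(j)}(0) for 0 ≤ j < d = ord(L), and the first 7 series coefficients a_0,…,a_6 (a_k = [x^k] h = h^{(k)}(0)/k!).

L = (-5 - 16·x) + (-1 - 6·x - 8·x^2)·Dx  (order 1).
h: a_k = 3, -15, 117/2, -423/2, 5985/8, -21177/8, 151305/16, …
ICs: h(0) = 3.

f: a_k = 3, 3, -3/2, 3/2, -15/8, 21/8, -63/16, …
L₀ from L_f via x↦r, Dx↦r'^{-1}Dx.
Derive L from L₀ (diff closure).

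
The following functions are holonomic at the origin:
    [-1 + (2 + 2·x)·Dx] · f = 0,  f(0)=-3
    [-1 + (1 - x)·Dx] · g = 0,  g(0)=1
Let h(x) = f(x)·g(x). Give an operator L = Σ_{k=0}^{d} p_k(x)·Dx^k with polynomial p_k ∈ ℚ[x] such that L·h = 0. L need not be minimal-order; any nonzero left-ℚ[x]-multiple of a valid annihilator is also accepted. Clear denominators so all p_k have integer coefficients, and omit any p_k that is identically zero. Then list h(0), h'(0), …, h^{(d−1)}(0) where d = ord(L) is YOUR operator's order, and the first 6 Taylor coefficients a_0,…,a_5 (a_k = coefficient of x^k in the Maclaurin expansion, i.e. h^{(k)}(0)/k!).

f: a_k = -3, -3/2, 3/8, -3/16, 15/128, -21/256, …
g: a_k = 1, 1, 1, 1, 1, 1, …
f·g: L₀ = L_f ⊗_s L_g, ord ≤ 1·1.
L = (3 + x) + (-2 + 2·x^2)·Dx  (order 1).
h: a_k = -3, -9/2, -33/8, -69/16, -537/128, -1095/256, …
ICs: h(0) = -3.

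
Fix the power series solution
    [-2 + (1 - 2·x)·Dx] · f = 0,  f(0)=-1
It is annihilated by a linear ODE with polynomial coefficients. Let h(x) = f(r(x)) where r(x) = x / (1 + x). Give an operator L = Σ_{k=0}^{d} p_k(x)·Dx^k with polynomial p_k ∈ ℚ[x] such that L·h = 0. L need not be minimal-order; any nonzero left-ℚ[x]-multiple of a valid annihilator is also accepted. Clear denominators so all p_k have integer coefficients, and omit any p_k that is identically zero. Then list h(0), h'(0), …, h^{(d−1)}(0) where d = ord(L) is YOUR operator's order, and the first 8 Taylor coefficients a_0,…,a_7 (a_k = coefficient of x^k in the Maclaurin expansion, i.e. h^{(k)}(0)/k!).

L = 2 + (-1 + x^2)·Dx  (order 1).
h: a_k = -1, -2, -2, -2, -2, -2, -2, -2, …
ICs: h(0) = -1.

f: a_k = -1, -2, -4, -8, -16, -32, -64, -128, …
f∘r: x↦r, Dx↦Dx/r' in L_f ⇒ L₀.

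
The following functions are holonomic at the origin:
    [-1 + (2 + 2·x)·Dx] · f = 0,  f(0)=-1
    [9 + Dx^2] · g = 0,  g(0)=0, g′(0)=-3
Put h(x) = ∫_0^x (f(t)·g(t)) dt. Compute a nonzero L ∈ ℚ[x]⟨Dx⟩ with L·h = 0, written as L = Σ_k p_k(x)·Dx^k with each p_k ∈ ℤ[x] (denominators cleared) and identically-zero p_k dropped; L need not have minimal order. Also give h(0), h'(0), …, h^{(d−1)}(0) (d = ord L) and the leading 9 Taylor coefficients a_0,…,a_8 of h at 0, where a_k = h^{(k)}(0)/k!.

L = (39 + 72·x + 36·x^2)·Dx + (-4 - 4·x)·Dx^2 + (4 + 8·x + 4·x^2)·Dx^3  (order 3).
h: a_k = 0, 0, 3/2, 1/2, -39/32, -33/80, 527/1280, 1041/8960, -20529/286720, …
ICs: h(0) = 0, h′(0) = 0, h′′(0) = 3.

f: a_k = -1, -1/2, 1/8, -1/16, 5/128, -7/256, 21/1024, -33/2048, 429/32768, …
g: a_k = 0, -3, 0, 9/2, 0, -81/40, 0, 243/560, 0, …
h₀=f·g: eliminate ⇒ L₀, order ≤ 1·2.
∫: right-multiply L₀ by Dx.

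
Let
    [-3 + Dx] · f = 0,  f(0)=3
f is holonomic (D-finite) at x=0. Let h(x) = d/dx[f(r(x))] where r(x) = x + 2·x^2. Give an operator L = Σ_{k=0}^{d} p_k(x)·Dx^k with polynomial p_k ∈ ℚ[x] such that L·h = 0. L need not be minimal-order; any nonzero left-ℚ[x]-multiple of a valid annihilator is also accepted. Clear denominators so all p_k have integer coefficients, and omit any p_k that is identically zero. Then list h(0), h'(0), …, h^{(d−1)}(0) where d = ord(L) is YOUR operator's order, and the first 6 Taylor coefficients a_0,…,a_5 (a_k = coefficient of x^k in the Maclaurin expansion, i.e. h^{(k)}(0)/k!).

f: a_k = 3, 9, 27/2, 27/2, 81/8, 243/40, …
f∘r: x↦r, Dx↦Dx/r' in L_f ⇒ L₀.
h=h₀': d/dx-closure on L₀ ⇒ L.
L = (7 + 24·x + 48·x^2) + (-1 - 4·x)·Dx  (order 1).
h: a_k = 9, 63, 405/2, 1161/2, 9963/8, 99549/40, …
ICs: h(0) = 9.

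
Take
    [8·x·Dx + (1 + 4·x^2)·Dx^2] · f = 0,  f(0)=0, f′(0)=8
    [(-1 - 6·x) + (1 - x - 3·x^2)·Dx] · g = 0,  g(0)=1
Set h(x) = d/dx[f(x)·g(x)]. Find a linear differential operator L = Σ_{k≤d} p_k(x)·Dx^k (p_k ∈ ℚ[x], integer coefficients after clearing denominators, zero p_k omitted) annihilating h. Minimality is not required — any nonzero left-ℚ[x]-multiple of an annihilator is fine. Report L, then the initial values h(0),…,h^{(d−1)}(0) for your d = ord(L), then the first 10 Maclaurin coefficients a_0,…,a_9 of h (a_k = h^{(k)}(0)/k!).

f: a_k = 0, 8, 0, -32/3, 0, 128/5, 0, -512/7, 0, 2048/9, …
g: a_k = 1, 1, 4, 7, 19, 40, 97, 217, 508, 1159, …
h₀=f·g: eliminate ⇒ L₀, order ≤ 2·1.
h=h₀': d/dx-closure on L₀ ⇒ L.
L = (22 + 1032·x^2 + 1152·x^3 + 5184·x^4) + (13 + 86·x + 132·x^2 + 600·x^3 + 1152·x^4 + 3456·x^5)·Dx + (-3 - x - 35·x^2 + 44·x^3 + 16·x^4 + 192·x^5 + 432·x^6)·Dx^2  (order 2).
h: a_k = 8, 16, 64, 544/3, 2024/3, 8128/5, 63272/15, 1188928/105, 1086976/35, 692720/9, …
ICs: h(0) = 8, h′(0) = 16.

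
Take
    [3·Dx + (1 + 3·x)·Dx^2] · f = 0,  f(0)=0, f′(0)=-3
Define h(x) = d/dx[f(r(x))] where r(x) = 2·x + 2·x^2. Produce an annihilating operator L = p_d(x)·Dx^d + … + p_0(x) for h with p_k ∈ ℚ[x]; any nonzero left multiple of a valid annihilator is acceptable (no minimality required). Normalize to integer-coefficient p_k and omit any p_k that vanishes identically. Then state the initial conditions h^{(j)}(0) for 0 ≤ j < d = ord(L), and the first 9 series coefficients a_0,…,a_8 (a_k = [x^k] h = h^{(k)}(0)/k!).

L = (4 + 12·x + 12·x^2) + (1 + 8·x + 18·x^2 + 12·x^3)·Dx  (order 1).
h: a_k = -6, 24, -108, 504, -2376, 11232, -53136, 251424, -1189728, …
ICs: h(0) = -6.

f: a_k = 0, -3, 9/2, -9, 81/4, -243/5, 243/2, -2187/7, 6561/8, …
Change of var in L_f (x↦r) gives L₀.
Differentiate: ansatz ord ≤ ord L₀ ⇒ L.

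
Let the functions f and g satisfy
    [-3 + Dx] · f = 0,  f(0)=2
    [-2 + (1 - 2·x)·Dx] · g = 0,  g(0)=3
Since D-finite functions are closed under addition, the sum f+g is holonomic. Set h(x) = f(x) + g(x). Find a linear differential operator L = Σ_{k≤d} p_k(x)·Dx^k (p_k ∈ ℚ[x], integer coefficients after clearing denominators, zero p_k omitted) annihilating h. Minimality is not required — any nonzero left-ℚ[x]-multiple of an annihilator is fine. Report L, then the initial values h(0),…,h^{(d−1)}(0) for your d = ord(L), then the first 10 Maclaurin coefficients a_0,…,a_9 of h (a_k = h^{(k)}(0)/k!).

L = (6 + 36·x) + (1 - 36·x + 36·x^2)·Dx + (-1 + 8·x - 12·x^2)·Dx^2  (order 2).
h: a_k = 5, 12, 21, 33, 219/4, 2001/20, 7761/40, 107763/280, 1721049/2240, 3440883/2240, …
ICs: h(0) = 5, h′(0) = 12.

f: a_k = 2, 6, 9, 9, 27/4, 81/20, 81/40, 243/280, 729/2240, 243/2240, …
g: a_k = 3, 6, 12, 24, 48, 96, 192, 384, 768, 1536, …
L₀ := lclm(L_f,L_g); ord L₀ ≤ 1+1.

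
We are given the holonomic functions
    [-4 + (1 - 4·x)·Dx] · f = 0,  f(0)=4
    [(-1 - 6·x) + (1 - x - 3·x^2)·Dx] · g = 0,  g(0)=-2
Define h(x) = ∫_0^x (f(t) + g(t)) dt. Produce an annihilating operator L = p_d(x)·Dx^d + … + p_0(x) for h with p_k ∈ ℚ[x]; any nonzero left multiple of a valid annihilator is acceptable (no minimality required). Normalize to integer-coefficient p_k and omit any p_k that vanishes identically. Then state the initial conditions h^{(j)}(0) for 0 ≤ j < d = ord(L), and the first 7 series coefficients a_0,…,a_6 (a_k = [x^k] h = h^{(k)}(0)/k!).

f: a_k = 4, 16, 64, 256, 1024, 4096, 16384, …
g: a_k = -2, -2, -8, -14, -38, -80, -194, …
L₀ := lclm(L_f,L_g); ord L₀ ≤ 1+1.
h=∫₀ˣh₀: take L = L₀·Dx.
L = (-72·x + 72·x^2 - 96·x^3)·Dx + (8 - 6·x - 66·x^2 + 112·x^3 - 192·x^4)·Dx^2 + (-1 + 7·x - 15·x^2 + 10·x^3 + 20·x^4 - 48·x^5)·Dx^3  (order 3).
h: a_k = 0, 2, 7, 56/3, 121/2, 986/5, 2008/3, …
ICs: h(0) = 0, h′(0) = 2, h′′(0) = 14.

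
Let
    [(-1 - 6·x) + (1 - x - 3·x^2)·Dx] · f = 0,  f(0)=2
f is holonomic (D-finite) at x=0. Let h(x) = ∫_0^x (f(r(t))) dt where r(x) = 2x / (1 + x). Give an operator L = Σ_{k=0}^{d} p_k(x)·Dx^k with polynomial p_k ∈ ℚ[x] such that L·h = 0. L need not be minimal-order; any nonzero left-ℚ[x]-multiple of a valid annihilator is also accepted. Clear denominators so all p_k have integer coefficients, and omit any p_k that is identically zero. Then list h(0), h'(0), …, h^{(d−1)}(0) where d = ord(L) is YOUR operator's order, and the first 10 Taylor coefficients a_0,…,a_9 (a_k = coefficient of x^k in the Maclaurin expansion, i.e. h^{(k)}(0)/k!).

L = (2 + 26·x)·Dx + (-1 - x + 13·x^2 + 13·x^3)·Dx^2  (order 2).
h: a_k = 0, 2, 2, 28/3, 13, 364/5, 338/3, 676, 2197/2, 61516/9, …
ICs: h(0) = 0, h′(0) = 2.

f: a_k = 2, 2, 8, 14, 38, 80, 194, 434, 1016, 2318, …
h₀=f(r): pull back L_f along r ⇒ L₀.
∫: right-multiply L₀ by Dx.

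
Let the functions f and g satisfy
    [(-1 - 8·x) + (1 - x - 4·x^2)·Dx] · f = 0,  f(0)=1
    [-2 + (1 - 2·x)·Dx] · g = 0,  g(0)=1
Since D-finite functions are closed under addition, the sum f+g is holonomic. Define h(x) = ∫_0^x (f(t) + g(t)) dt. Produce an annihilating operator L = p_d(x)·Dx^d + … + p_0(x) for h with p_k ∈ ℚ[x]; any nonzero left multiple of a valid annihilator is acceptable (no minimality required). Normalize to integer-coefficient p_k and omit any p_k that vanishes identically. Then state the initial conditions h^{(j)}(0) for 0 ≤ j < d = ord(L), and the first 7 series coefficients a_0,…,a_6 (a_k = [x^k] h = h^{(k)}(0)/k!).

L = (12 - 48·x + 192·x^2 - 128·x^3)·Dx + (-2 - 96·x^2 + 352·x^3 - 256·x^4)·Dx^2 + (-1 + 11·x - 30·x^2 + 80·x^4 - 64·x^5)·Dx^3  (order 3).
h: a_k = 0, 2, 3/2, 3, 17/4, 9, 97/6, …
ICs: h(0) = 0, h′(0) = 2, h′′(0) = 3.

f: a_k = 1, 1, 5, 9, 29, 65, 181, …
g: a_k = 1, 2, 4, 8, 16, 32, 64, …
Weyl lclm of L_f,L_g ⇒ L₀ (ord ≤ 2).
h=∫₀ˣh₀: take L = L₀·Dx.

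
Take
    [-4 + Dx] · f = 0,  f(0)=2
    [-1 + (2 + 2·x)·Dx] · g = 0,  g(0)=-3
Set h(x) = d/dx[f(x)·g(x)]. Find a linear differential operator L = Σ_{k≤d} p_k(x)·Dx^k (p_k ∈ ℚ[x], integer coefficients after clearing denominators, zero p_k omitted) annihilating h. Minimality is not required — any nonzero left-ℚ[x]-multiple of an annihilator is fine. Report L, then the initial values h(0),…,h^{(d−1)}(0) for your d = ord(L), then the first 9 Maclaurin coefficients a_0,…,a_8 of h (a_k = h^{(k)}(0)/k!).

L = (79 + 144·x + 64·x^2) + (-18 - 34·x - 16·x^2)·Dx  (order 1).
h: a_k = -27, -237/2, -2049/8, -5841/16, -49553/128, -417727/1280, -1167969/5120, -29265889/215040, -243638873/3440640, …
ICs: h(0) = -27.

f: a_k = 2, 8, 16, 64/3, 64/3, 256/15, 512/45, 2048/315, 1024/315, …
g: a_k = -3, -3/2, 3/8, -3/16, 15/128, -21/256, 63/1024, -99/2048, 1287/32768, …
L₀ := L_f ⊗_s L_g (sym. prod.), ord ≤ 1.
Derive L from L₀ (diff closure).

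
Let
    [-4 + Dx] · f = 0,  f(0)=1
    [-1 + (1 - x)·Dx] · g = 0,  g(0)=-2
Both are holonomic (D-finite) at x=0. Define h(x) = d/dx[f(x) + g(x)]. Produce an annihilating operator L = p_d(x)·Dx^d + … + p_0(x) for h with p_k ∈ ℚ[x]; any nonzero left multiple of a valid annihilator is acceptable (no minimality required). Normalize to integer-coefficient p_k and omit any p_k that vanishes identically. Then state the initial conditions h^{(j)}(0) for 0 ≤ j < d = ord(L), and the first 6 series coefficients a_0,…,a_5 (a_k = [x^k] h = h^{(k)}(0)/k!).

L = (-4 + 16·x) + (5 - 16·x + 8·x^2)·Dx + (-1 + 3·x - 2·x^2)·Dx^2  (order 2).
h: a_k = 2, 12, 26, 104/3, 98/3, 332/15, …
ICs: h(0) = 2, h′(0) = 12.

f: a_k = 1, 4, 8, 32/3, 32/3, 128/15, …
g: a_k = -2, -2, -2, -2, -2, -2, …
Sum ⇒ L₀ = lclm(L_f,L_g) in ℚ(x)⟨Dx⟩.
h₀' ⇒ L via d/dx closure of L₀.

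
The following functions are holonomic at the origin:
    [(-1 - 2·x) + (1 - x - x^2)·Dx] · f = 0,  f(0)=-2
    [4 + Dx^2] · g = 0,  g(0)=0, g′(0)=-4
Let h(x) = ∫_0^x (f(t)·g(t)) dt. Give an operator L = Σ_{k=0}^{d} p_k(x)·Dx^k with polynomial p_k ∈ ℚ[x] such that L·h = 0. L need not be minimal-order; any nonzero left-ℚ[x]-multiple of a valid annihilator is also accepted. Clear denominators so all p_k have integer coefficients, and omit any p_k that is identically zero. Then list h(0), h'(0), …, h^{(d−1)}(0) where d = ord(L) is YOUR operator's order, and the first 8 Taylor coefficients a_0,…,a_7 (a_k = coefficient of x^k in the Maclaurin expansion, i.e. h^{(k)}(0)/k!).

L = (-2 + 4·x + 4·x^2)·Dx + (2 + 4·x)·Dx^2 + (-1 + x + x^2)·Dx^3  (order 3).
h: a_k = 0, 0, 4, 8/3, 8/3, 56/15, 76/15, 736/105, …
ICs: h(0) = 0, h′(0) = 0, h′′(0) = 8.

f: a_k = -2, -2, -4, -6, -10, -16, -26, -42, …
g: a_k = 0, -4, 0, 8/3, 0, -8/15, 0, 16/315, …
Sym-product of L_f,L_g gives L₀ (≤ ord 2).
h=∫₀ˣh₀: take L = L₀·Dx.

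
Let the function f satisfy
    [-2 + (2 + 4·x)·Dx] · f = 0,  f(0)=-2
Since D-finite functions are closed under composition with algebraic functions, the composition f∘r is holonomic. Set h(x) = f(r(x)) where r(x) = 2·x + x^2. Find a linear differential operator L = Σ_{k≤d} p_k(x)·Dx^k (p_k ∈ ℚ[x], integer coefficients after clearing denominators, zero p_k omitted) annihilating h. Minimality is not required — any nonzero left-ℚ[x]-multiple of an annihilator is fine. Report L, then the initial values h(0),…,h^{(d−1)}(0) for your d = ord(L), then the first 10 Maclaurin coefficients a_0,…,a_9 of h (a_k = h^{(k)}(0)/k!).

f: a_k = -2, -2, 1, -1, 5/4, -7/4, 21/8, -33/8, 429/64, -715/64, …
f∘r: x↦r, Dx↦Dx/r' in L_f ⇒ L₀.
L = (-2 - 2·x) + (1 + 4·x + 2·x^2)·Dx  (order 1).
h: a_k = -2, -4, 2, -4, 9, -22, 57, -154, 1717/4, -2451/2, …
ICs: h(0) = -2.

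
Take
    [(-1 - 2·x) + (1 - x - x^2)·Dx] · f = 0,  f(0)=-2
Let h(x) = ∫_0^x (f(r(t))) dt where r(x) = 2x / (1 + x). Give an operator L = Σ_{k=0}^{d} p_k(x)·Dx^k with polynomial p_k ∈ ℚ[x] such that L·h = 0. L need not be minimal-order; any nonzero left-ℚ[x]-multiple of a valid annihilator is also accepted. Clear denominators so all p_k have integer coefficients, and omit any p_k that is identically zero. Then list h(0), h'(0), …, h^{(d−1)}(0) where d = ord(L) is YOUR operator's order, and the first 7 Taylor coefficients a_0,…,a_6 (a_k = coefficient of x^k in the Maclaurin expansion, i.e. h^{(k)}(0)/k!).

L = (2 + 10·x)·Dx + (-1 - x + 5·x^2 + 5·x^3)·Dx^2  (order 2).
h: a_k = 0, -2, -2, -4, -5, -12, -50/3, …
ICs: h(0) = 0, h′(0) = -2.

f: a_k = -2, -2, -4, -6, -10, -16, -26, …
f∘r: x↦r, Dx↦Dx/r' in L_f ⇒ L₀.
h=∫₀ˣh₀: take L = L₀·Dx.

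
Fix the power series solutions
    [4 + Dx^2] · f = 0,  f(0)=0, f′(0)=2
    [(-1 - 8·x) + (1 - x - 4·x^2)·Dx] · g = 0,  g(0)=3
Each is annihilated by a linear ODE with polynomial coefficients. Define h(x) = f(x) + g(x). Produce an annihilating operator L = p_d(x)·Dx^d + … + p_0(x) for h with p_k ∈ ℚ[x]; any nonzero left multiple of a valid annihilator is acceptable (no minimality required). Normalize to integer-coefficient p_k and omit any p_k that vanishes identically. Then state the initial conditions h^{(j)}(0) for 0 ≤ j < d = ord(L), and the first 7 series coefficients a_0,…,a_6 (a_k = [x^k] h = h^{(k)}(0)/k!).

f: a_k = 0, 2, 0, -4/3, 0, 4/15, 0, …
g: a_k = 3, 3, 15, 27, 87, 195, 543, …
h₀=f+g: left-lcm gives L₀, ord ≤ 3.
L = (-116 - 1008·x - 968·x^2 - 2688·x^3 - 640·x^4 - 1024·x^5) + (28 + 4·x - 8·x^2 - 200·x^3 - 480·x^4 - 384·x^5 - 512·x^6)·Dx + (-29 - 252·x - 242·x^2 - 672·x^3 - 160·x^4 - 256·x^5)·Dx^2 + (7 + x - 2·x^2 - 50·x^3 - 120·x^4 - 96·x^5 - 128·x^6)·Dx^3  (order 3).
h: a_k = 3, 5, 15, 77/3, 87, 2929/15, 543, …
ICs: h(0) = 3, h′(0) = 5, h′′(0) = 30.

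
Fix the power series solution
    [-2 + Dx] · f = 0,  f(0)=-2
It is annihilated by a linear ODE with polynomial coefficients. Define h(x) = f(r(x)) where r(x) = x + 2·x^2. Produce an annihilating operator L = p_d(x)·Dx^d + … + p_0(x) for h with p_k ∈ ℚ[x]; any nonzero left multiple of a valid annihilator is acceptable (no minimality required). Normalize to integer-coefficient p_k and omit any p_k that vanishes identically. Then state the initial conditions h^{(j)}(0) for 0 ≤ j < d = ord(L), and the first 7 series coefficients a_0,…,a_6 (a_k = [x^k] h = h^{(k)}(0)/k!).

L = (-2 - 8·x) + Dx  (order 1).
h: a_k = -2, -4, -12, -56/3, -100/3, -216/5, -2648/45, …
ICs: h(0) = -2.

f: a_k = -2, -4, -4, -8/3, -4/3, -8/15, -8/45, …
L₀ from L_f via x↦r, Dx↦r'^{-1}Dx.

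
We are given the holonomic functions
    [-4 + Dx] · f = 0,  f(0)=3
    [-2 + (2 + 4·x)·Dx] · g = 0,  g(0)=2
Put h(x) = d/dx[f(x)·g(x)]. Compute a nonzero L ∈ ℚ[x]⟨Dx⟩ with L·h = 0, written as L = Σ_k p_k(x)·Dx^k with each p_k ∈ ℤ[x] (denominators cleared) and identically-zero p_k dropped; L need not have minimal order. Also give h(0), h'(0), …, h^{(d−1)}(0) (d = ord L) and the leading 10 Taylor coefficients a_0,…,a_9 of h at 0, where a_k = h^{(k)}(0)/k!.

f: a_k = 3, 12, 24, 32, 32, 128/5, 256/15, 1024/105, 512/105, 2048/945, …
g: a_k = 2, 2, -1, 1, -5/4, 7/4, -21/8, 33/8, -429/64, 715/64, …
Product ⇒ symmetric product L₀, ord ≤ 1.
h=h₀': d/dx-closure on L₀ ⇒ L.
L = (23 + 80·x + 64·x^2) + (-5 - 18·x - 16·x^2)·Dx  (order 1).
h: a_k = 30, 138, 309, 449, 1949/4, 1643/4, 36047/120, 135617/840, 815221/6720, -833449/60480, …
ICs: h(0) = 30.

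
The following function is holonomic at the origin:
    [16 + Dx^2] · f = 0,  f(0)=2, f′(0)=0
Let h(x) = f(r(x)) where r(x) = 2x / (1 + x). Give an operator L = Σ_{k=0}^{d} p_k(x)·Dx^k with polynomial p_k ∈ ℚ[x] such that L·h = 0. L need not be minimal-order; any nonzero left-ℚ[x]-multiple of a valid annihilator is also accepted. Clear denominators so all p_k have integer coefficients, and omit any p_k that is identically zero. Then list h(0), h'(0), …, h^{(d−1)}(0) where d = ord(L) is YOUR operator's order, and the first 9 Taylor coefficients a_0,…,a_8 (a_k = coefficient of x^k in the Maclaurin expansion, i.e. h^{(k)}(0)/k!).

f: a_k = 2, 0, -16, 0, 64/3, 0, -512/45, 0, 1024/315, …
f∘r: x↦r, Dx↦Dx/r' in L_f ⇒ L₀.
L = 64 + (2 + 6·x + 6·x^2 + 2·x^3)·Dx + (1 + 4·x + 6·x^2 + 4·x^3 + x^4)·Dx^2  (order 2).
h: a_k = 2, 0, -64, 128, 448/3, -3328/3, 106432/45, -10368/5, -932672/315, …
ICs: h(0) = 2, h′(0) = 0.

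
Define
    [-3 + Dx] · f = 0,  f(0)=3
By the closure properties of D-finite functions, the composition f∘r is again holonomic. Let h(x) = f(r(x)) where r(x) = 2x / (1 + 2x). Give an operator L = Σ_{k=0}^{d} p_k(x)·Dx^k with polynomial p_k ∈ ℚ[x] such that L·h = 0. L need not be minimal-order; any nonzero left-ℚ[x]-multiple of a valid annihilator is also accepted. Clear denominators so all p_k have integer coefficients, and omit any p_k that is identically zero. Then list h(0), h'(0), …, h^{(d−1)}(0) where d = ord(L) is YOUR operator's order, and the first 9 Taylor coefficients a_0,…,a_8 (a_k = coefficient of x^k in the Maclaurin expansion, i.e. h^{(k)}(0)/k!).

f: a_k = 3, 9, 27/2, 27/2, 81/8, 243/40, 243/80, 729/560, 2187/4480, …
Substitute x→r, Dx→(1/r')Dx; clear ⇒ L₀.
L = -6 + (1 + 4·x + 4·x^2)·Dx  (order 1).
h: a_k = 3, 18, 18, -36, 18, 252/5, -828/5, 9864/35, -9738/35, …
ICs: h(0) = 3.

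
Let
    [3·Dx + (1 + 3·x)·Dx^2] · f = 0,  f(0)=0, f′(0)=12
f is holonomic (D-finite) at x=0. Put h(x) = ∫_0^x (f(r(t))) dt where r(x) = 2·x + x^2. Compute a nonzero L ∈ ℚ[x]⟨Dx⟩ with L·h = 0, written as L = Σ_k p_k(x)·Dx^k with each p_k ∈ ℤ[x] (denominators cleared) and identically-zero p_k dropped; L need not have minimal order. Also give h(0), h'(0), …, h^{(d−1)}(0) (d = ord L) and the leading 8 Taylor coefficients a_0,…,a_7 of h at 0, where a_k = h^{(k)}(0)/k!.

f: a_k = 0, 12, -18, 36, -81, 972/5, -486, 8748/7, …
Change of var in L_f (x↦r) gives L₀.
Integrate: L := L₀·Dx.
L = (5 + 6·x + 3·x^2)·Dx^2 + (1 + 7·x + 9·x^2 + 3·x^3)·Dx^3  (order 3).
h: a_k = 0, 0, 12, -20, 54, -882/5, 3204/5, -17460/7, …
ICs: h(0) = 0, h′(0) = 0, h′′(0) = 24.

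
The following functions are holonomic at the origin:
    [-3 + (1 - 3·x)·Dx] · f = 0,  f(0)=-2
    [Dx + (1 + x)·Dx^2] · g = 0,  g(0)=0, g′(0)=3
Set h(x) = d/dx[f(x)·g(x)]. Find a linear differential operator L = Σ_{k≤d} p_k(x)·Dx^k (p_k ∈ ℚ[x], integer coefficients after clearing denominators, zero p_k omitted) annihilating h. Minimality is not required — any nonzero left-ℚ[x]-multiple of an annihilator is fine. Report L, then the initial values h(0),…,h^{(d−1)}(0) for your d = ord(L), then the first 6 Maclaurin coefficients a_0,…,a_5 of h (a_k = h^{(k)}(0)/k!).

L = 12 + (7 + 15·x)·Dx + (-1 + 2·x + 3·x^2)·Dx^2  (order 2).
h: a_k = -6, -30, -141, -558, -4197/2, -37743/5, …
ICs: h(0) = -6, h′(0) = -30.

f: a_k = -2, -6, -18, -54, -162, -486, …
g: a_k = 0, 3, -3/2, 1, -3/4, 3/5, …
Sym-product of L_f,L_g gives L₀ (≤ ord 2).
Differentiate: ansatz ord ≤ ord L₀ ⇒ L.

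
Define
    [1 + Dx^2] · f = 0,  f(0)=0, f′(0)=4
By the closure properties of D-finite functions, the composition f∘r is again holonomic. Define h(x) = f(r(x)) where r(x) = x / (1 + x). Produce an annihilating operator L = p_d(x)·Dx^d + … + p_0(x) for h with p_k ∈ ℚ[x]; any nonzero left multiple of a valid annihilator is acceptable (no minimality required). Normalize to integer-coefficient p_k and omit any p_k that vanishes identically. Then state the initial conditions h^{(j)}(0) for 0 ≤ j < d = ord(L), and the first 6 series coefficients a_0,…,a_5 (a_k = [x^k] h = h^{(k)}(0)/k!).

f: a_k = 0, 4, 0, -2/3, 0, 1/30, …
h₀=f(r): pull back L_f along r ⇒ L₀.
L = 1 + (2 + 6·x + 6·x^2 + 2·x^3)·Dx + (1 + 4·x + 6·x^2 + 4·x^3 + x^4)·Dx^2  (order 2).
h: a_k = 0, 4, -4, 10/3, -2, 1/30, …
ICs: h(0) = 0, h′(0) = 4.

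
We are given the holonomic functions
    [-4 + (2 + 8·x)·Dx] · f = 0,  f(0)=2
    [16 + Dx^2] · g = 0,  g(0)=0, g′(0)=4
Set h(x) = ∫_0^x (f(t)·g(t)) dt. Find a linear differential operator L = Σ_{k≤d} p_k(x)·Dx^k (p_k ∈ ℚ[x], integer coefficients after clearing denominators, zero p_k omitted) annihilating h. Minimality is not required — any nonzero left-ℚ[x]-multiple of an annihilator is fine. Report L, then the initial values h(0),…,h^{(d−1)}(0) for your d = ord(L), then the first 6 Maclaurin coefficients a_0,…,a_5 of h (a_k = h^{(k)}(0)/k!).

f: a_k = 2, 4, -4, 8, -20, 56, …
g: a_k = 0, 4, 0, -32/3, 0, 128/15, …
h₀=f·g: eliminate ⇒ L₀, order ≤ 1·2.
h=∫₀ˣh₀: take L = L₀·Dx.
L = (28 + 128·x + 256·x^2)·Dx + (-4 - 16·x)·Dx^2 + (1 + 8·x + 16·x^2)·Dx^3  (order 3).
h: a_k = 0, 0, 4, 16/3, -28/3, -32/15, …
ICs: h(0) = 0, h′(0) = 0, h′′(0) = 8.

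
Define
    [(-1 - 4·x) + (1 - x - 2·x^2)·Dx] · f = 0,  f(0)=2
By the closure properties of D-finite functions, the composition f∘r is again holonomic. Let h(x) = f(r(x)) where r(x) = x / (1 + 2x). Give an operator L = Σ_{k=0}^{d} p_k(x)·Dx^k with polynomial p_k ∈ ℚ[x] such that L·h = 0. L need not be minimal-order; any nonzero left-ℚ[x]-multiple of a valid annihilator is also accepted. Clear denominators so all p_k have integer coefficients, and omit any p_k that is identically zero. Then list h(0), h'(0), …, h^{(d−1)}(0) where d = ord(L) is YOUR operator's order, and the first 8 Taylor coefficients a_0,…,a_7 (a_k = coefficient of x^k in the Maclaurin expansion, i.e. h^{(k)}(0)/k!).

L = (-1 - 6·x) + (1 + 5·x + 6·x^2)·Dx  (order 1).
h: a_k = 2, 2, 2, -6, 18, -54, 162, -486, …
ICs: h(0) = 2.

f: a_k = 2, 2, 6, 10, 22, 42, 86, 170, …
f∘r: x↦r, Dx↦Dx/r' in L_f ⇒ L₀.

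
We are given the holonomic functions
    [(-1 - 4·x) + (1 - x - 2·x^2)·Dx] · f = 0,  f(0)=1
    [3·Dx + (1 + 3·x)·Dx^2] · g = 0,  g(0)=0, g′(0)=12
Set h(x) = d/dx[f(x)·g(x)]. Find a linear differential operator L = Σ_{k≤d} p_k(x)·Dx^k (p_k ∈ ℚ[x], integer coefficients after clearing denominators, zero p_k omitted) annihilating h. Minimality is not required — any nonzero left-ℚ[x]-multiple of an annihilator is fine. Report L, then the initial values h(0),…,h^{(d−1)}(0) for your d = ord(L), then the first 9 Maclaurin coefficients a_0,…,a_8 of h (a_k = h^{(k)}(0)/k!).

L = (192 + 756·x + 1296·x^2) + (3 + 165·x + 864·x^2 + 1008·x^3)·Dx + (-7 - 38·x - 13·x^2 + 162·x^3 + 144·x^4)·Dx^2  (order 2).
h: a_k = 12, -12, 162, -156, 1317, -9018/5, 51657/5, -134724/7, 5855247/70, …
ICs: h(0) = 12, h′(0) = -12.

f: a_k = 1, 1, 3, 5, 11, 21, 43, 85, 171, …
g: a_k = 0, 12, -18, 36, -81, 972/5, -486, 8748/7, -6561/2, …
f·g: L₀ = L_f ⊗_s L_g, ord ≤ 1·2.
Differentiate: ansatz ord ≤ ord L₀ ⇒ L.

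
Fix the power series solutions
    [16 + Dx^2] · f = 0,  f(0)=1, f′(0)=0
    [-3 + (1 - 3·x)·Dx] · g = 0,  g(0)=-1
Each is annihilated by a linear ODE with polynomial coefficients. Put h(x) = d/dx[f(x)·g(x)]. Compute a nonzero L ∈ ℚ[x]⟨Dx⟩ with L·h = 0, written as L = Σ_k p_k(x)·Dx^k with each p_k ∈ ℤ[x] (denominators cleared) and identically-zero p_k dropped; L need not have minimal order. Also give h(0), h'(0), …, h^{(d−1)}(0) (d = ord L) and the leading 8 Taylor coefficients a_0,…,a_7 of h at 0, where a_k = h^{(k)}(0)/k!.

f: a_k = 1, 0, -8, 0, 32/3, 0, -256/45, 0, …
g: a_k = -1, -3, -9, -27, -81, -243, -729, -2187, …
h₀=f·g: eliminate ⇒ L₀, order ≤ 2·1.
Differentiate: ansatz ord ≤ ord L₀ ⇒ L.
L = (-2 - 96·x + 144·x^2) + (-6 + 18·x)·Dx + (1 - 6·x + 9·x^2)·Dx^2  (order 2).
h: a_k = -3, -2, -9, -236/3, -295, -15418/15, -53963/15, -3889432/315, …
ICs: h(0) = -3, h′(0) = -2.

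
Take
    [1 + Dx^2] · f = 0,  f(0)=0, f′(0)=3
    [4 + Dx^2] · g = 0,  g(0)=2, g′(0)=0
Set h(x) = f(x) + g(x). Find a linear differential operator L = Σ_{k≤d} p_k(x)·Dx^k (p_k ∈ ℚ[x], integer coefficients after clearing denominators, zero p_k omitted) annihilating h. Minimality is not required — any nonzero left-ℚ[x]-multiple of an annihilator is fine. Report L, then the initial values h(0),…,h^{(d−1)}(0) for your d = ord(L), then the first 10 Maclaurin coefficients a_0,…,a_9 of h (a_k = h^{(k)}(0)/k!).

f: a_k = 0, 3, 0, -1/2, 0, 1/40, 0, -1/1680, 0, 1/120960, …
g: a_k = 2, 0, -4, 0, 4/3, 0, -8/45, 0, 4/315, 0, …
Weyl lclm of L_f,L_g ⇒ L₀ (ord ≤ 4).
L = 4 + 5·Dx^2 + Dx^4  (order 4).
h: a_k = 2, 3, -4, -1/2, 4/3, 1/40, -8/45, -1/1680, 4/315, 1/120960, …
ICs: h(0) = 2, h′(0) = 3, h′′(0) = -8, h′′′(0) = -3.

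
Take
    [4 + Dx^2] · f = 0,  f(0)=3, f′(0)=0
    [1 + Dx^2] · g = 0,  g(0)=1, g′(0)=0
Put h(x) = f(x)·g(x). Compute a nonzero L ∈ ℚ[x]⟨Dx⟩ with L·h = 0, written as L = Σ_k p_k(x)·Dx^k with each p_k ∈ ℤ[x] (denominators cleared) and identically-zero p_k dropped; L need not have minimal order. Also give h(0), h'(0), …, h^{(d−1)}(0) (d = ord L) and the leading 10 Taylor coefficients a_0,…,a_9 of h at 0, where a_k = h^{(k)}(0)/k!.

L = 9 + 10·Dx^2 + Dx^4  (order 4).
h: a_k = 3, 0, -15/2, 0, 41/8, 0, -73/48, 0, 3281/13440, 0, …
ICs: h(0) = 3, h′(0) = 0, h′′(0) = -15, h′′′(0) = 0.

f: a_k = 3, 0, -6, 0, 2, 0, -4/15, 0, 2/105, 0, …
g: a_k = 1, 0, -1/2, 0, 1/24, 0, -1/720, 0, 1/40320, 0, …
Sym-product of L_f,L_g gives L₀ (≤ ord 4).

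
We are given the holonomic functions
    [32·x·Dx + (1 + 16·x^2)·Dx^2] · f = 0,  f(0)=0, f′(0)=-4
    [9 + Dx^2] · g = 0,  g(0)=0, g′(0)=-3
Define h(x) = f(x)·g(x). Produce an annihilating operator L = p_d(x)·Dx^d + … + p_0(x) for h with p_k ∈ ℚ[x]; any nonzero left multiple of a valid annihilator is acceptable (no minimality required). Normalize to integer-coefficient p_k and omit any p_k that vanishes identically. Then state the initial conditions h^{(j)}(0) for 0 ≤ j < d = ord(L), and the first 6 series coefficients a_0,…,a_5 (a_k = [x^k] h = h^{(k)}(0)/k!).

L = (16425 + 696384·x^2 + 2778624·x^4 + 11943936·x^6 + 47775744·x^8) + (23616·x + 543744·x^3 + 3981312·x^5 + 21233664·x^7)·Dx + (2050 + 87168·x^2 + 470016·x^4 + 2654208·x^6 + 10616832·x^8)·Dx^2 + (2624·x + 60416·x^3 + 442368·x^5 + 2359296·x^7)·Dx^3 + (25 + 1088·x^2 + 17920·x^4 + 147456·x^6 + 589824·x^8)·Dx^4  (order 4).
h: a_k = 0, 0, 12, 0, -82, 0, …
ICs: h(0) = 0, h′(0) = 0, h′′(0) = 24, h′′′(0) = 0.

f: a_k = 0, -4, 0, 64/3, 0, -1024/5, …
g: a_k = 0, -3, 0, 9/2, 0, -81/40, …
f·g: L₀ = L_f ⊗_s L_g, ord ≤ 2·2.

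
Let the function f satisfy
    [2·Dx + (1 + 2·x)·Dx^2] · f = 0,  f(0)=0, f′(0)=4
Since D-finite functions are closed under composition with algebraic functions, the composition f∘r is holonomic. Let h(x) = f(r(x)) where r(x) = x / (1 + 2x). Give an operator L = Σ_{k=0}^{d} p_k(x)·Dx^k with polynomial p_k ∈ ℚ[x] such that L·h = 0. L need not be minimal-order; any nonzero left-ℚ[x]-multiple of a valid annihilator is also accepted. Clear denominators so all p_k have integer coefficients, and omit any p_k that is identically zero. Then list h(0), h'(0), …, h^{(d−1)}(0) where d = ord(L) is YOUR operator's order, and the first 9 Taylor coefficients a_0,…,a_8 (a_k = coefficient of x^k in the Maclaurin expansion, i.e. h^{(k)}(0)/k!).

f: a_k = 0, 4, -4, 16/3, -8, 64/5, -64/3, 256/7, -64, …
f∘r: x↦r, Dx↦Dx/r' in L_f ⇒ L₀.
L = (6 + 16·x)·Dx + (1 + 6·x + 8·x^2)·Dx^2  (order 2).
h: a_k = 0, 4, -12, 112/3, -120, 1984/5, -1344, 32512/7, -16320, …
ICs: h(0) = 0, h′(0) = 4.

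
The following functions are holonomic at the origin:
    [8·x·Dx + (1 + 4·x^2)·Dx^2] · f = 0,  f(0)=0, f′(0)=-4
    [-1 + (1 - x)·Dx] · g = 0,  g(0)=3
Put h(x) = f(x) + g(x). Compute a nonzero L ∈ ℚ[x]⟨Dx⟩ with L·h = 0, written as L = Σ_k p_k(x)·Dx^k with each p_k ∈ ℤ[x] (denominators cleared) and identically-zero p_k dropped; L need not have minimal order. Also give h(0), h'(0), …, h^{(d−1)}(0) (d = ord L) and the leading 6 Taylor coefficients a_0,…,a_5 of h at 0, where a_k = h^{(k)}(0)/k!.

L = (8 - 32·x - 96·x^2)·Dx + (-7 + 8·x + 20·x^2 - 96·x^3)·Dx^2 + (1 + 3·x + 12·x^3 - 16·x^4)·Dx^3  (order 3).
h: a_k = 3, -1, 3, 25/3, 3, -49/5, …
ICs: h(0) = 3, h′(0) = -1, h′′(0) = 6.

f: a_k = 0, -4, 0, 16/3, 0, -64/5, …
g: a_k = 3, 3, 3, 3, 3, 3, …
Weyl lclm of L_f,L_g ⇒ L₀ (ord ≤ 3).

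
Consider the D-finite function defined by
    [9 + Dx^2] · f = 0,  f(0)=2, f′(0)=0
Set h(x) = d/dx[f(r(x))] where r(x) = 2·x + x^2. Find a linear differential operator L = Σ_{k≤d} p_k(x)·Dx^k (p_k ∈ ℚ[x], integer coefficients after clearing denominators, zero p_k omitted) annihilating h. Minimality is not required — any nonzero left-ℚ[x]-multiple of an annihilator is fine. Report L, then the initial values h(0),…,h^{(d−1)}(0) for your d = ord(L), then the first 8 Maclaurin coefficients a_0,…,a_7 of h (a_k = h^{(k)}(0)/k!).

L = (39 + 144·x + 216·x^2 + 144·x^3 + 36·x^4) + (-3 - 3·x)·Dx + (1 + 2·x + x^2)·Dx^2  (order 2).
h: a_k = 0, -72, -108, 396, 1080, 972/5, -11718/5, -110862/35, …
ICs: h(0) = 0, h′(0) = -72.

f: a_k = 2, 0, -9, 0, 27/4, 0, -81/40, 0, …
Substitute x→r, Dx→(1/r')Dx; clear ⇒ L₀.
Derive L from L₀ (diff closure).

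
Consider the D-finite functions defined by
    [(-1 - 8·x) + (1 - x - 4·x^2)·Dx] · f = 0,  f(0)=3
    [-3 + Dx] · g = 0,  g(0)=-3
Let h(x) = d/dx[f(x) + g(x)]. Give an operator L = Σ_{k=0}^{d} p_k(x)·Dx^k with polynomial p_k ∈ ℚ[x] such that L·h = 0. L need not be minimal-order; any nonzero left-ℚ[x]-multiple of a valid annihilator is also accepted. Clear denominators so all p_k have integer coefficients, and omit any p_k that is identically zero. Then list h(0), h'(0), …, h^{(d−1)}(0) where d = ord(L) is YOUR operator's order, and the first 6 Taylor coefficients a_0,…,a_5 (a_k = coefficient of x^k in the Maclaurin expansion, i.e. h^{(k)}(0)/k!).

L = (72 + 1314·x + 1440·x^2 + 6336·x^3 + 3456·x^4) + (-45 - 426·x - 783·x^2 - 1968·x^3 + 720·x^4 + 1152·x^5)·Dx + (7 - 4·x + 101·x^2 - 48·x^3 - 624·x^4 - 384·x^5)·Dx^2  (order 2).
h: a_k = -6, 3, 81/2, 615/2, 7557/8, 129591/40, …
ICs: h(0) = -6, h′(0) = 3.

f: a_k = 3, 3, 15, 27, 87, 195, …
g: a_k = -3, -9, -27/2, -27/2, -81/8, -243/40, …
Weyl lclm of L_f,L_g ⇒ L₀ (ord ≤ 2).
Derive L from L₀ (diff closure).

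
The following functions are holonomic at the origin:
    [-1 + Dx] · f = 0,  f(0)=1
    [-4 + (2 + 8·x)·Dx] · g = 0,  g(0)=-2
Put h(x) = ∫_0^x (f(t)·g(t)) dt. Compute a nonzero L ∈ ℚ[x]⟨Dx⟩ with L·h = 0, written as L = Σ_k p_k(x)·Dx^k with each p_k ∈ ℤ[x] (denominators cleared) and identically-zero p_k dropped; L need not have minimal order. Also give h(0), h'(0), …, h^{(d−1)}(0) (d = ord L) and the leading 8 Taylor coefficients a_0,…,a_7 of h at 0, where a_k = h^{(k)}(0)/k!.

L = (-3 - 4·x)·Dx + (1 + 4·x)·Dx^2  (order 2).
h: a_k = 0, -2, -3, -1/3, -19/12, 53/20, -2371/360, 43487/2520, …
ICs: h(0) = 0, h′(0) = -2.

f: a_k = 1, 1, 1/2, 1/6, 1/24, 1/120, 1/720, 1/5040, …
g: a_k = -2, -4, 4, -8, 20, -56, 168, -528, …
Sym-product of L_f,L_g gives L₀ (≤ ord 1).
Integrate: L := L₀·Dx.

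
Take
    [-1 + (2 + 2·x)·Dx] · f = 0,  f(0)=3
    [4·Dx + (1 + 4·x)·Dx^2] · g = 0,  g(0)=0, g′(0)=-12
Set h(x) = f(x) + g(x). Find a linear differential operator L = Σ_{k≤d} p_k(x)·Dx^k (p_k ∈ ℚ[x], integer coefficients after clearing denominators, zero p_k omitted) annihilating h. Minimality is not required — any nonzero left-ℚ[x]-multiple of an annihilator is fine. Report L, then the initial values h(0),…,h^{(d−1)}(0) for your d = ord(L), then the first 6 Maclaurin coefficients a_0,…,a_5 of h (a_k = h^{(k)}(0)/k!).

L = (52 + 16·x)·Dx + (125 + 232·x + 80·x^2)·Dx^2 + (14 + 78·x + 96·x^2 + 32·x^3)·Dx^3  (order 3).
h: a_k = 3, -21/2, 189/8, -1021/16, 24561/128, -786327/1280, …
ICs: h(0) = 3, h′(0) = -21/2, h′′(0) = 189/4.

f: a_k = 3, 3/2, -3/8, 3/16, -15/128, 21/256, …
g: a_k = 0, -12, 24, -64, 192, -3072/5, …
f+g: L₀ = lclm(L_f,L_g), ord ≤ 1+2.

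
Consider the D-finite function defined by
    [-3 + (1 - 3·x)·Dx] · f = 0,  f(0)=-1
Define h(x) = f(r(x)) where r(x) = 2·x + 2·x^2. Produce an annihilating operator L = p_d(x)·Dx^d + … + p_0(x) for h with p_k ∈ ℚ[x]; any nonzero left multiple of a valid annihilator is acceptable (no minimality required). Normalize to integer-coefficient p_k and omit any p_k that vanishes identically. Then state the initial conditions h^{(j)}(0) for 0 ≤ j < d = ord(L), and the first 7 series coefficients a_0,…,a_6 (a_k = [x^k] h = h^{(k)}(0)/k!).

f: a_k = -1, -3, -9, -27, -81, -243, -729, …
L₀ from L_f via x↦r, Dx↦r'^{-1}Dx.
L = (6 + 12·x) + (-1 + 6·x + 6·x^2)·Dx  (order 1).
h: a_k = -1, -6, -42, -288, -1980, -13608, -93528, …
ICs: h(0) = -1.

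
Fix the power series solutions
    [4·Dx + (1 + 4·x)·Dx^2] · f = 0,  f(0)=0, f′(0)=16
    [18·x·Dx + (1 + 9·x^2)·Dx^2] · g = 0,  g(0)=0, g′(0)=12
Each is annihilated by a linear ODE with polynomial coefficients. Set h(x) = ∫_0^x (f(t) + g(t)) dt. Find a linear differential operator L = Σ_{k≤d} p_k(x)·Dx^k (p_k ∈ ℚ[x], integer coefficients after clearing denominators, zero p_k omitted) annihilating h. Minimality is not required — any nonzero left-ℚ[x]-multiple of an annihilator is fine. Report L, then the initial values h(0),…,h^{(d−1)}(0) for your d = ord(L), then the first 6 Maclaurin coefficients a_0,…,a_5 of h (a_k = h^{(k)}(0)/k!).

L = (-36 - 432·x + 972·x^2 + 1296·x^3)·Dx^2 + (-25 - 72·x - 189·x^2 + 1944·x^3 + 2592·x^4)·Dx^3 + (-2 + x + 36·x^2 + 81·x^3 + 486·x^4 + 648·x^5)·Dx^4  (order 4).
h: a_k = 0, 0, 14, -32/3, 37/3, -256/5, …
ICs: h(0) = 0, h′(0) = 0, h′′(0) = 28, h′′′(0) = -64.

f: a_k = 0, 16, -32, 256/3, -256, 4096/5, …
g: a_k = 0, 12, 0, -36, 0, 972/5, …
L₀ := lclm(L_f,L_g); ord L₀ ≤ 2+2.
h=∫h₀ ⇒ L = L₀·Dx.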